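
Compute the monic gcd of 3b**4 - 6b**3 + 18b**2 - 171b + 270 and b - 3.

Euclidean algorithm in ℚ[b]:
  3b**4 - 6b**3 + 18b**2 - 171b + 270 = (3b**3 + 3b**2 + 27b - 90)(b - 3) + (0)
The last nonzero remainder b - 3 is already monic.

b - 3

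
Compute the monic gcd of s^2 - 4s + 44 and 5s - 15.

1

Euclidean algorithm in ℚ[s]:
  s^2 - 4s + 44 = ((1/5)s - 1/5)(5s - 15) + (41)
  5s - 15 = ((5/41)s - 15/41)(41) + (0)
The last nonzero remainder is the constant 41, so the polynomials are coprime and gcd = 1.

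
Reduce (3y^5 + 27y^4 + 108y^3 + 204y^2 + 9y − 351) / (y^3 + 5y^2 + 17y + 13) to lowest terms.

(3y^3 + 15y^2 + 9y − 27)/(y + 1)

Euclidean algorithm in ℚ[y]:
  3y^5 + 27y^4 + 108y^3 + 204y^2 + 9y − 351 = (3y^2 + 12y − 3)(y^3 + 5y^2 + 17y + 13) + (−24y^2 − 96y − 312)
  y^3 + 5y^2 + 17y + 13 = (−(1/24)y − 1/24)(−24y^2 − 96y − 312) + (0)
Last nonzero remainder: −24y^2 − 96y − 312. Dividing through by −24 gives the monic gcd y^2 + 4y + 13.
Cancel y^2 + 4y + 13 from numerator and denominator to get the reduced form.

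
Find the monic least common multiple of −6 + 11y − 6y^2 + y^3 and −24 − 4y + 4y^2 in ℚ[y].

Apply the Euclidean algorithm:
  y^3 − 6y^2 + 11y − 6 = ((1/4)y − 5/4)(4y^2 − 4y − 24) + (12y − 36)
  4y^2 − 4y − 24 = ((1/3)y + 2/3)(12y − 36) + (0)
Last nonzero remainder: 12y − 36. Dividing through by 12 gives the monic gcd y − 3.
Then lcm(f, g) = f·g / gcd(f, g); expanding and making the result monic gives the answer.

−12 + 16y − y^2 − 4y^3 + y^4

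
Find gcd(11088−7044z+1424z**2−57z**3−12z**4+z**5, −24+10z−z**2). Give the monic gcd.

By polynomial division,
  z**5−12z**4−57z**3+1424z**2−7044z+11088 = (−z**3+2z**2+101z−462)(−z**2+10z−24) + (0)
Last nonzero remainder: −z**2+10z−24. Dividing through by −1 gives the monic gcd z**2−10z+24.

24−10z+z**2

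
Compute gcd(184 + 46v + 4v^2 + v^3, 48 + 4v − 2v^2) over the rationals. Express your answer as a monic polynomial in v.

4 + v

Repeated division with remainder:
  v^3 + 4v^2 + 46v + 184 = (−(1/2)v − 3)(−2v^2 + 4v + 48) + (82v + 328)
  −2v^2 + 4v + 48 = (−(1/41)v + 6/41)(82v + 328) + (0)
Last nonzero remainder: 82v + 328. Dividing through by 82 gives the monic gcd v + 4.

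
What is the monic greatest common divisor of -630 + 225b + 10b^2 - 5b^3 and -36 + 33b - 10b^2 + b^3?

-3 + b

Repeated division with remainder:
  -5b^3 + 10b^2 + 225b - 630 = (-5)(b^3 - 10b^2 + 33b - 36) + (-40b^2 + 390b - 810)
  b^3 - 10b^2 + 33b - 36 = (-(1/40)b + 1/160)(-40b^2 + 390b - 810) + ((165/16)b - 495/16)
  -40b^2 + 390b - 810 = (-(128/33)b + 288/11)((165/16)b - 495/16) + (0)
Last nonzero remainder: (165/16)b - 495/16. Dividing through by 165/16 gives the monic gcd b - 3.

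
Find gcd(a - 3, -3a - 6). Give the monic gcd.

1

Euclidean algorithm in ℚ[a]:
  a - 3 = (-1/3)(-3a - 6) + (-5)
  -3a - 6 = ((3/5)a + 6/5)(-5) + (0)
The last nonzero remainder is the constant -5, so the polynomials are coprime and gcd = 1.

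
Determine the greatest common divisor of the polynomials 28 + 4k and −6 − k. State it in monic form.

1

By polynomial division,
  4k + 28 = (−4)(−k − 6) + (4)
  −k − 6 = (−(1/4)k − 3/2)(4) + (0)
The last nonzero remainder is the constant 4, so the polynomials are coprime and gcd = 1.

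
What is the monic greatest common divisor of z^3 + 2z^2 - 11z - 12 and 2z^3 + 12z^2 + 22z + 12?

z + 1

Repeated division with remainder:
  z^3 + 2z^2 - 11z - 12 = (1/2)(2z^3 + 12z^2 + 22z + 12) + (-4z^2 - 22z - 18)
  2z^3 + 12z^2 + 22z + 12 = (-(1/2)z - 1/4)(-4z^2 - 22z - 18) + ((15/2)z + 15/2)
  -4z^2 - 22z - 18 = (-(8/15)z - 12/5)((15/2)z + 15/2) + (0)
Last nonzero remainder: (15/2)z + 15/2. Dividing through by 15/2 gives the monic gcd z + 1.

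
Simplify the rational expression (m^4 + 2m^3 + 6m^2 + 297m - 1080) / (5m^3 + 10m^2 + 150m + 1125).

(m^2 + 5m - 24)/(5m + 25)

Apply the Euclidean algorithm:
  m^4 + 2m^3 + 6m^2 + 297m - 1080 = ((1/5)m)(5m^3 + 10m^2 + 150m + 1125) + (-24m^2 + 72m - 1080)
  5m^3 + 10m^2 + 150m + 1125 = (-(5/24)m - 25/24)(-24m^2 + 72m - 1080) + (0)
Last nonzero remainder: -24m^2 + 72m - 1080. Dividing through by -24 gives the monic gcd m^2 - 3m + 45.
Cancel m^2 - 3m + 45 from numerator and denominator to get the reduced form.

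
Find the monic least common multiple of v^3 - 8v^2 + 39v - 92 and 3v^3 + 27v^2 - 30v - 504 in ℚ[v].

v^5 + 5v^4 - 23v^3 + 79v^2 + 442v - 3864

By polynomial division,
  v^3 - 8v^2 + 39v - 92 = (1/3)(3v^3 + 27v^2 - 30v - 504) + (-17v^2 + 49v + 76)
  3v^3 + 27v^2 - 30v - 504 = (-(3/17)v - 606/289)(-17v^2 + 49v + 76) + ((24900/289)v - 99600/289)
  -17v^2 + 49v + 76 = (-(4913/24900)v - 5491/24900)((24900/289)v - 99600/289) + (0)
Last nonzero remainder: (24900/289)v - 99600/289. Dividing through by 24900/289 gives the monic gcd v - 4.
Then lcm(f, g) = f·g / gcd(f, g); expanding and making the result monic gives the answer.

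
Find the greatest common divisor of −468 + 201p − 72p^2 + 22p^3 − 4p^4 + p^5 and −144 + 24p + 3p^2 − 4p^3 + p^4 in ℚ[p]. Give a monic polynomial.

Repeated division with remainder:
  p^5 − 4p^4 + 22p^3 − 72p^2 + 201p − 468 = (p)(p^4 − 4p^3 + 3p^2 + 24p − 144) + (19p^3 − 96p^2 + 345p − 468)
  p^4 − 4p^3 + 3p^2 + 24p − 144 = ((1/19)p + 20/361)(19p^3 − 96p^2 + 345p − 468) + (−(3552/361)p^2 + (10656/361)p − 42624/361)
  19p^3 − 96p^2 + 345p − 468 = (−(6859/3552)p + 4693/1184)(−(3552/361)p^2 + (10656/361)p − 42624/361) + (0)
Last nonzero remainder: −(3552/361)p^2 + (10656/361)p − 42624/361. Dividing through by −3552/361 gives the monic gcd p^2 − 3p + 12.

12 − 3p + p^2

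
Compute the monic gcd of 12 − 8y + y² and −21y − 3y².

1

Euclidean algorithm in ℚ[y]:
  y² − 8y + 12 = (−1/3)(−3y² − 21y) + (−15y + 12)
  −3y² − 21y = ((1/5)y + 39/25)(−15y + 12) + (−468/25)
  −15y + 12 = ((125/156)y − 25/39)(−468/25) + (0)
The last nonzero remainder is the constant −468/25, so the polynomials are coprime and gcd = 1.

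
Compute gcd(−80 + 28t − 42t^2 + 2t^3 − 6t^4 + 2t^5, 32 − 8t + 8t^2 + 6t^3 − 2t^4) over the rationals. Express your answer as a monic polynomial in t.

Euclidean algorithm in ℚ[t]:
  2t^5 − 6t^4 + 2t^3 − 42t^2 + 28t − 80 = (−t)(−2t^4 + 6t^3 + 8t^2 − 8t + 32) + (10t^3 − 50t^2 + 60t − 80)
  −2t^4 + 6t^3 + 8t^2 − 8t + 32 = (−(1/5)t − 2/5)(10t^3 − 50t^2 + 60t − 80) + (0)
Last nonzero remainder: 10t^3 − 50t^2 + 60t − 80. Dividing through by 10 gives the monic gcd t^3 − 5t^2 + 6t − 8.

−8 + 6t − 5t^2 + t^3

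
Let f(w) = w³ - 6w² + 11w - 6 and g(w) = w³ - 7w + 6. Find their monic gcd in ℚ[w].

Repeated division with remainder:
  w³ - 6w² + 11w - 6 = (w³ - 7w + 6) + (-6w² + 18w - 12)
  w³ - 7w + 6 = (-(1/6)w - 1/2)(-6w² + 18w - 12) + (0)
Last nonzero remainder: -6w² + 18w - 12. Dividing through by -6 gives the monic gcd w² - 3w + 2.

w² - 3w + 2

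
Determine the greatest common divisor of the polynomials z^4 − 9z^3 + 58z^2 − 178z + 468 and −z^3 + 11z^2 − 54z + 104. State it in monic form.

z^2 − 7z + 26

Apply the Euclidean algorithm:
  z^4 − 9z^3 + 58z^2 − 178z + 468 = (−z − 2)(−z^3 + 11z^2 − 54z + 104) + (26z^2 − 182z + 676)
  −z^3 + 11z^2 − 54z + 104 = (−(1/26)z + 2/13)(26z^2 − 182z + 676) + (0)
Last nonzero remainder: 26z^2 − 182z + 676. Dividing through by 26 gives the monic gcd z^2 − 7z + 26.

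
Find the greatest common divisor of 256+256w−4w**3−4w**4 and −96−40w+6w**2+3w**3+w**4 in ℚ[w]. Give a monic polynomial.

16+4w+w**2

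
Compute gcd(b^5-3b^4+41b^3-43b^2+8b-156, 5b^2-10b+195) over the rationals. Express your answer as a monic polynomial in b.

Euclidean algorithm in ℚ[b]:
  b^5-3b^4+41b^3-43b^2+8b-156 = ((1/5)b^3-(1/5)b^2-4/5)(5b^2-10b+195) + (0)
Last nonzero remainder: 5b^2-10b+195. Dividing through by 5 gives the monic gcd b^2-2b+39.

b^2-2b+39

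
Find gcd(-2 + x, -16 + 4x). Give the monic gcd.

Apply the Euclidean algorithm:
  x - 2 = (1/4)(4x - 16) + (2)
  4x - 16 = (2x - 8)(2) + (0)
The last nonzero remainder is the constant 2, so the polynomials are coprime and gcd = 1.

1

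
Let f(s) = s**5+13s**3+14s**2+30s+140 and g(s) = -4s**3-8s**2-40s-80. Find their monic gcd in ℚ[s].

s**3+2s**2+10s+20

Repeated division with remainder:
  s**5+13s**3+14s**2+30s+140 = (-(1/4)s**2+(1/2)s-7/4)(-4s**3-8s**2-40s-80) + (0)
Last nonzero remainder: -4s**3-8s**2-40s-80. Dividing through by -4 gives the monic gcd s**3+2s**2+10s+20.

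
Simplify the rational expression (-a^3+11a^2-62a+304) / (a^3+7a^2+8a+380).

(-a+8)/(a+10)

By polynomial division,
  -a^3+11a^2-62a+304 = (-1)(a^3+7a^2+8a+380) + (18a^2-54a+684)
  a^3+7a^2+8a+380 = ((1/18)a+5/9)(18a^2-54a+684) + (0)
Last nonzero remainder: 18a^2-54a+684. Dividing through by 18 gives the monic gcd a^2-3a+38.
Cancel a^2-3a+38 from numerator and denominator to get the reduced form.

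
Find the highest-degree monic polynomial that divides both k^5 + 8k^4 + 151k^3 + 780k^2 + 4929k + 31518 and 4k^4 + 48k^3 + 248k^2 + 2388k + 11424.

k^2 - 3k + 51

Repeated division with remainder:
  k^5 + 8k^4 + 151k^3 + 780k^2 + 4929k + 31518 = ((1/4)k - 1)(4k^4 + 48k^3 + 248k^2 + 2388k + 11424) + (137k^3 + 431k^2 + 4461k + 42942)
  4k^4 + 48k^3 + 248k^2 + 2388k + 11424 = ((4/137)k + 4852/18769)(137k^3 + 431k^2 + 4461k + 42942) + ((118872/18769)k^2 - (356616/18769)k + 6062472/18769)
  137k^3 + 431k^2 + 4461k + 42942 = ((2571353/118872)k + 7901749/59436)((118872/18769)k^2 - (356616/18769)k + 6062472/18769) + (0)
Last nonzero remainder: (118872/18769)k^2 - (356616/18769)k + 6062472/18769. Dividing through by 118872/18769 gives the monic gcd k^2 - 3k + 51.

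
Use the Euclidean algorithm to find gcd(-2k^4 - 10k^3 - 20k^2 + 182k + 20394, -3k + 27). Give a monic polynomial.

k - 9

By polynomial division,
  -2k^4 - 10k^3 - 20k^2 + 182k + 20394 = ((2/3)k^3 + (28/3)k^2 + (272/3)k + 2266/3)(-3k + 27) + (0)
Last nonzero remainder: -3k + 27. Dividing through by -3 gives the monic gcd k - 9.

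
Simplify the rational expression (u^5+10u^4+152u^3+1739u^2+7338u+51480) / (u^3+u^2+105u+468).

Apply the Euclidean algorithm:
  u^5+10u^4+152u^3+1739u^2+7338u+51480 = (u^2+9u+38)(u^3+u^2+105u+468) + (288u^2−864u+33696)
  u^3+u^2+105u+468 = ((1/288)u+1/72)(288u^2−864u+33696) + (0)
Last nonzero remainder: 288u^2−864u+33696. Dividing through by 288 gives the monic gcd u^2−3u+117.
Cancel u^2−3u+117 from numerator and denominator to get the reduced form.

(u^3+13u^2+74u+440)/(u+4)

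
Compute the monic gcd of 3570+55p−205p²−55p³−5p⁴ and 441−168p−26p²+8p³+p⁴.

−21+4p+p²

Repeated division with remainder:
  −5p⁴−55p³−205p²+55p+3570 = (−5)(p⁴+8p³−26p²−168p+441) + (−15p³−335p²−785p+5775)
  p⁴+8p³−26p²−168p+441 = (−(1/15)p+43/45)(−15p³−335p²−785p+5775) + ((2176/9)p²+(8704/9)p−15232/3)
  −15p³−335p²−785p+5775 = (−(135/2176)p−2475/2176)((2176/9)p²+(8704/9)p−15232/3) + (0)
Last nonzero remainder: (2176/9)p²+(8704/9)p−15232/3. Dividing through by 2176/9 gives the monic gcd p²+4p−21.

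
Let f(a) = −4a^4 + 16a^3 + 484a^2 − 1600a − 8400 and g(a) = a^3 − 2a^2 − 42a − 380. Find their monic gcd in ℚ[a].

By polynomial division,
  −4a^4 + 16a^3 + 484a^2 − 1600a − 8400 = (−4a + 8)(a^3 − 2a^2 − 42a − 380) + (332a^2 − 2784a − 5360)
  a^3 − 2a^2 − 42a − 380 = ((1/332)a + 265/13778)(332a^2 − 2784a − 5360) + ((190762/6889)a − 1907620/6889)
  332a^2 − 2784a − 5360 = ((1143574/95381)a + 1846252/95381)((190762/6889)a − 1907620/6889) + (0)
Last nonzero remainder: (190762/6889)a − 1907620/6889. Dividing through by 190762/6889 gives the monic gcd a − 10.

a − 10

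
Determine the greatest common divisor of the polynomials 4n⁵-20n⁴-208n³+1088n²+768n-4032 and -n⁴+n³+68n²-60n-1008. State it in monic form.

Repeated division with remainder:
  4n⁵-20n⁴-208n³+1088n²+768n-4032 = (-4n+16)(-n⁴+n³+68n²-60n-1008) + (48n³-240n²-2304n+12096)
  -n⁴+n³+68n²-60n-1008 = (-(1/48)n-1/12)(48n³-240n²-2304n+12096) + (0)
Last nonzero remainder: 48n³-240n²-2304n+12096. Dividing through by 48 gives the monic gcd n³-5n²-48n+252.

n³-5n²-48n+252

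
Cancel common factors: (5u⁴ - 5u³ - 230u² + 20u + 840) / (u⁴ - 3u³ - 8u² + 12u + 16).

By polynomial division,
  5u⁴ - 5u³ - 230u² + 20u + 840 = (5)(u⁴ - 3u³ - 8u² + 12u + 16) + (10u³ - 190u² - 40u + 760)
  u⁴ - 3u³ - 8u² + 12u + 16 = ((1/10)u + 8/5)(10u³ - 190u² - 40u + 760) + (300u² - 1200)
  10u³ - 190u² - 40u + 760 = ((1/30)u - 19/30)(300u² - 1200) + (0)
Last nonzero remainder: 300u² - 1200. Dividing through by 300 gives the monic gcd u² - 4.
Cancel u² - 4 from numerator and denominator to get the reduced form.

(5u² - 5u - 210)/(u² - 3u - 4)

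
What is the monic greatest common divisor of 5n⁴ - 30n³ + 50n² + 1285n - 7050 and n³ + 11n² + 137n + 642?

Euclidean algorithm in ℚ[n]:
  5n⁴ - 30n³ + 50n² + 1285n - 7050 = (5n - 85)(n³ + 11n² + 137n + 642) + (300n² + 9720n + 47520)
  n³ + 11n² + 137n + 642 = ((1/300)n - 107/1500)(300n² + 9720n + 47520) + ((16799/25)n + 100794/25)
  300n² + 9720n + 47520 = ((7500/16799)n + 198000/16799)((16799/25)n + 100794/25) + (0)
Last nonzero remainder: (16799/25)n + 100794/25. Dividing through by 16799/25 gives the monic gcd n + 6.

n + 6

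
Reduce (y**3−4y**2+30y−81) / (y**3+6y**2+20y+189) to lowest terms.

Euclidean algorithm in ℚ[y]:
  y**3−4y**2+30y−81 = (y**3+6y**2+20y+189) + (−10y**2+10y−270)
  y**3+6y**2+20y+189 = (−(1/10)y−7/10)(−10y**2+10y−270) + (0)
Last nonzero remainder: −10y**2+10y−270. Dividing through by −10 gives the monic gcd y**2−y+27.
Cancel y**2−y+27 from numerator and denominator to get the reduced form.

(y−3)/(y+7)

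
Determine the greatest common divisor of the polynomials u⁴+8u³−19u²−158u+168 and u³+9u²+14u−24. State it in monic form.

Apply the Euclidean algorithm:
  u⁴+8u³−19u²−158u+168 = (u−1)(u³+9u²+14u−24) + (−24u²−120u+144)
  u³+9u²+14u−24 = (−(1/24)u−1/6)(−24u²−120u+144) + (0)
Last nonzero remainder: −24u²−120u+144. Dividing through by −24 gives the monic gcd u²+5u−6.

u²+5u−6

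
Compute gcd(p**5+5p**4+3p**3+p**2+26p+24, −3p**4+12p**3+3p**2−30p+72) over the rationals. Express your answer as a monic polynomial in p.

p**3−p+6

Repeated division with remainder:
  p**5+5p**4+3p**3+p**2+26p+24 = (−(1/3)p−3)(−3p**4+12p**3+3p**2−30p+72) + (40p**3−40p+240)
  −3p**4+12p**3+3p**2−30p+72 = (−(3/40)p+3/10)(40p**3−40p+240) + (0)
Last nonzero remainder: 40p**3−40p+240. Dividing through by 40 gives the monic gcd p**3−p+6.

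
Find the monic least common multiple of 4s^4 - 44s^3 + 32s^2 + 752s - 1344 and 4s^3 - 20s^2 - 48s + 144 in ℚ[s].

s^5 - 8s^4 - 25s^3 + 212s^2 + 228s - 1008

Apply the Euclidean algorithm:
  4s^4 - 44s^3 + 32s^2 + 752s - 1344 = (s - 6)(4s^3 - 20s^2 - 48s + 144) + (-40s^2 + 320s - 480)
  4s^3 - 20s^2 - 48s + 144 = (-(1/10)s - 3/10)(-40s^2 + 320s - 480) + (0)
Last nonzero remainder: -40s^2 + 320s - 480. Dividing through by -40 gives the monic gcd s^2 - 8s + 12.
Then lcm(f, g) = f·g / gcd(f, g); expanding and making the result monic gives the answer.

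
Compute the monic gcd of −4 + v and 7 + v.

Apply the Euclidean algorithm:
  v − 4 = (v + 7) + (−11)
  v + 7 = (−(1/11)v − 7/11)(−11) + (0)
The last nonzero remainder is the constant −11, so the polynomials are coprime and gcd = 1.

1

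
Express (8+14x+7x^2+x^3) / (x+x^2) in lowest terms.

(8+6x+x^2)/(x)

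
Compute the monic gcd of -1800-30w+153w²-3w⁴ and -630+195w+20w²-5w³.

6+w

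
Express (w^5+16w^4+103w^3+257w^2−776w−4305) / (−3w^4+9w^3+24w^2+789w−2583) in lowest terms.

(−w^2−12w−35)/(3w−21)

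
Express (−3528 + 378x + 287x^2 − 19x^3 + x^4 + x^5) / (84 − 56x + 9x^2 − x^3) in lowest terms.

(84 + 5x − 8x^2 − x^3)/(−2 + x)

By polynomial division,
  x^5 + x^4 − 19x^3 + 287x^2 + 378x − 3528 = (−x^2 − 10x − 15)(−x^3 + 9x^2 − 56x + 84) + (−54x^2 + 378x − 2268)
  −x^3 + 9x^2 − 56x + 84 = ((1/54)x − 1/27)(−54x^2 + 378x − 2268) + (0)
Last nonzero remainder: −54x^2 + 378x − 2268. Dividing through by −54 gives the monic gcd x^2 − 7x + 42.
Cancel x^2 − 7x + 42 from numerator and denominator to get the reduced form.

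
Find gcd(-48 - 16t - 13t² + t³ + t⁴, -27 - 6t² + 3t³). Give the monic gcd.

3 + t + t²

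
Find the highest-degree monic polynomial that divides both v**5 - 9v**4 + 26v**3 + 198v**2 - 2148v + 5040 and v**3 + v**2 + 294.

v**2 - 6v + 42

Repeated division with remainder:
  v**5 - 9v**4 + 26v**3 + 198v**2 - 2148v + 5040 = (v**2 - 10v + 36)(v**3 + v**2 + 294) + (-132v**2 + 792v - 5544)
  v**3 + v**2 + 294 = (-(1/132)v - 7/132)(-132v**2 + 792v - 5544) + (0)
Last nonzero remainder: -132v**2 + 792v - 5544. Dividing through by -132 gives the monic gcd v**2 - 6v + 42.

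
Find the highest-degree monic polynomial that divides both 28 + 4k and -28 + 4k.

Repeated division with remainder:
  4k + 28 = (4k - 28) + (56)
  4k - 28 = ((1/14)k - 1/2)(56) + (0)
The last nonzero remainder is the constant 56, so the polynomials are coprime and gcd = 1.

1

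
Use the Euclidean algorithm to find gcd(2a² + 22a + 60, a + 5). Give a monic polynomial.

By polynomial division,
  2a² + 22a + 60 = (2a + 12)(a + 5) + (0)
The last nonzero remainder a + 5 is already monic.

a + 5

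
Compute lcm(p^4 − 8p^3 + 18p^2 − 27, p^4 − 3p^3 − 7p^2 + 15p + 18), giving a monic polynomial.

Repeated division with remainder:
  p^4 − 8p^3 + 18p^2 − 27 = (p^4 − 3p^3 − 7p^2 + 15p + 18) + (−5p^3 + 25p^2 − 15p − 45)
  p^4 − 3p^3 − 7p^2 + 15p + 18 = (−(1/5)p − 2/5)(−5p^3 + 25p^2 − 15p − 45) + (0)
Last nonzero remainder: −5p^3 + 25p^2 − 15p − 45. Dividing through by −5 gives the monic gcd p^3 − 5p^2 + 3p + 9.
Then lcm(f, g) = f·g / gcd(f, g); expanding and making the result monic gives the answer.

p^5 − 6p^4 + 2p^3 + 36p^2 − 27p − 54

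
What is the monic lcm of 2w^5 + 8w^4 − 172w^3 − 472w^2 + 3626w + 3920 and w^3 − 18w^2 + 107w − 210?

w^6 − 2w^5 − 110w^4 + 280w^3 + 3229w^2 − 8918w − 11760

Repeated division with remainder:
  2w^5 + 8w^4 − 172w^3 − 472w^2 + 3626w + 3920 = (2w^2 + 44w + 406)(w^3 − 18w^2 + 107w − 210) + (2548w^2 − 30576w + 89180)
  w^3 − 18w^2 + 107w − 210 = ((1/2548)w − 3/1274)(2548w^2 − 30576w + 89180) + (0)
Last nonzero remainder: 2548w^2 − 30576w + 89180. Dividing through by 2548 gives the monic gcd w^2 − 12w + 35.
Then lcm(f, g) = f·g / gcd(f, g); expanding and making the result monic gives the answer.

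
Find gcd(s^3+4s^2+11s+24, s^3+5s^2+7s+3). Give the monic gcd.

s+3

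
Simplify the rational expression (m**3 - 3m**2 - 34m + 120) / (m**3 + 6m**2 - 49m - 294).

(m**2 - 9m + 20)/(m**2 - 49)

Euclidean algorithm in ℚ[m]:
  m**3 - 3m**2 - 34m + 120 = (m**3 + 6m**2 - 49m - 294) + (-9m**2 + 15m + 414)
  m**3 + 6m**2 - 49m - 294 = (-(1/9)m - 23/27)(-9m**2 + 15m + 414) + ((88/9)m + 176/3)
  -9m**2 + 15m + 414 = (-(81/88)m + 621/88)((88/9)m + 176/3) + (0)
Last nonzero remainder: (88/9)m + 176/3. Dividing through by 88/9 gives the monic gcd m + 6.
Cancel m + 6 from numerator and denominator to get the reduced form.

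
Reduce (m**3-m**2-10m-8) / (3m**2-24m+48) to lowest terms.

(m**2+3m+2)/(3m-12)

Repeated division with remainder:
  m**3-m**2-10m-8 = ((1/3)m+7/3)(3m**2-24m+48) + (30m-120)
  3m**2-24m+48 = ((1/10)m-2/5)(30m-120) + (0)
Last nonzero remainder: 30m-120. Dividing through by 30 gives the monic gcd m-4.
Cancel m-4 from numerator and denominator to get the reduced form.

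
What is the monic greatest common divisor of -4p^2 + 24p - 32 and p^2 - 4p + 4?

Repeated division with remainder:
  -4p^2 + 24p - 32 = (-4)(p^2 - 4p + 4) + (8p - 16)
  p^2 - 4p + 4 = ((1/8)p - 1/4)(8p - 16) + (0)
Last nonzero remainder: 8p - 16. Dividing through by 8 gives the monic gcd p - 2.

p - 2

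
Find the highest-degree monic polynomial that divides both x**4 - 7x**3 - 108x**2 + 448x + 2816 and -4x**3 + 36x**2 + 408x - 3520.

Euclidean algorithm in ℚ[x]:
  x**4 - 7x**3 - 108x**2 + 448x + 2816 = (-(1/4)x - 1/2)(-4x**3 + 36x**2 + 408x - 3520) + (12x**2 - 228x + 1056)
  -4x**3 + 36x**2 + 408x - 3520 = (-(1/3)x - 10/3)(12x**2 - 228x + 1056) + (0)
Last nonzero remainder: 12x**2 - 228x + 1056. Dividing through by 12 gives the monic gcd x**2 - 19x + 88.

x**2 - 19x + 88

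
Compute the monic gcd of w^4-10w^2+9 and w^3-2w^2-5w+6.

w^2-4w+3

By polynomial division,
  w^4-10w^2+9 = (w+2)(w^3-2w^2-5w+6) + (-w^2+4w-3)
  w^3-2w^2-5w+6 = (-w-2)(-w^2+4w-3) + (0)
Last nonzero remainder: -w^2+4w-3. Dividing through by -1 gives the monic gcd w^2-4w+3.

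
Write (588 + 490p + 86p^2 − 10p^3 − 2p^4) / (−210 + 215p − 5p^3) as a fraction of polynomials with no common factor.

(−84 − 58p − 4p^2 + 2p^3)/(30 − 35p + 5p^2)

Apply the Euclidean algorithm:
  −2p^4 − 10p^3 + 86p^2 + 490p + 588 = ((2/5)p + 2)(−5p^3 + 215p − 210) + (144p + 1008)
  −5p^3 + 215p − 210 = (−(5/144)p^2 + (35/144)p − 5/24)(144p + 1008) + (0)
Last nonzero remainder: 144p + 1008. Dividing through by 144 gives the monic gcd p + 7.
Cancel p + 7 from numerator and denominator to get the reduced form.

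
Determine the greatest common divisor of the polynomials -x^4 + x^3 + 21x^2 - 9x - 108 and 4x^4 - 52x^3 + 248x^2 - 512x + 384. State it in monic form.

x^2 - 7x + 12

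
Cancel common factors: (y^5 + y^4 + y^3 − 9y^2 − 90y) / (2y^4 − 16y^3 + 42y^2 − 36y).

By polynomial division,
  y^5 + y^4 + y^3 − 9y^2 − 90y = ((1/2)y + 9/2)(2y^4 − 16y^3 + 42y^2 − 36y) + (52y^3 − 180y^2 + 72y)
  2y^4 − 16y^3 + 42y^2 − 36y = ((1/26)y − 59/338)(52y^3 − 180y^2 + 72y) + ((1320/169)y^2 − (3960/169)y)
  52y^3 − 180y^2 + 72y = ((2197/330)y − 169/55)((1320/169)y^2 − (3960/169)y) + (0)
Last nonzero remainder: (1320/169)y^2 − (3960/169)y. Dividing through by 1320/169 gives the monic gcd y^2 − 3y.
Cancel y^2 − 3y from numerator and denominator to get the reduced form.

(y^3 + 4y^2 + 13y + 30)/(2y^2 − 10y + 12)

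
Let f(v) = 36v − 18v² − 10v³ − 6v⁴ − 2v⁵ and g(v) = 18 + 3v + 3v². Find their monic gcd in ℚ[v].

Repeated division with remainder:
  −2v⁵ − 6v⁴ − 10v³ − 18v² + 36v = (−(2/3)v³ − (4/3)v² + 2v)(3v² + 3v + 18) + (0)
Last nonzero remainder: 3v² + 3v + 18. Dividing through by 3 gives the monic gcd v² + v + 6.

6 + v + v²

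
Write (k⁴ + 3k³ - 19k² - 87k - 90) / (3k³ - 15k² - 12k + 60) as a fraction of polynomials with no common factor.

Apply the Euclidean algorithm:
  k⁴ + 3k³ - 19k² - 87k - 90 = ((1/3)k + 8/3)(3k³ - 15k² - 12k + 60) + (25k² - 75k - 250)
  3k³ - 15k² - 12k + 60 = ((3/25)k - 6/25)(25k² - 75k - 250) + (0)
Last nonzero remainder: 25k² - 75k - 250. Dividing through by 25 gives the monic gcd k² - 3k - 10.
Cancel k² - 3k - 10 from numerator and denominator to get the reduced form.

(k² + 6k + 9)/(3k - 6)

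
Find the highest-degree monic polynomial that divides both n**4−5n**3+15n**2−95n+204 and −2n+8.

Repeated division with remainder:
  n**4−5n**3+15n**2−95n+204 = (−(1/2)n**3+(1/2)n**2−(11/2)n+51/2)(−2n+8) + (0)
Last nonzero remainder: −2n+8. Dividing through by −2 gives the monic gcd n−4.

n−4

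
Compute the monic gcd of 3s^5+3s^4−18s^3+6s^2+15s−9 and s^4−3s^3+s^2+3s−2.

s^3−s^2−s+1

Repeated division with remainder:
  3s^5+3s^4−18s^3+6s^2+15s−9 = (3s+12)(s^4−3s^3+s^2+3s−2) + (15s^3−15s^2−15s+15)
  s^4−3s^3+s^2+3s−2 = ((1/15)s−2/15)(15s^3−15s^2−15s+15) + (0)
Last nonzero remainder: 15s^3−15s^2−15s+15. Dividing through by 15 gives the monic gcd s^3−s^2−s+1.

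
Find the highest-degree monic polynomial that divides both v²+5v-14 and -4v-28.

v+7

Repeated division with remainder:
  v²+5v-14 = (-(1/4)v+1/2)(-4v-28) + (0)
Last nonzero remainder: -4v-28. Dividing through by -4 gives the monic gcd v+7.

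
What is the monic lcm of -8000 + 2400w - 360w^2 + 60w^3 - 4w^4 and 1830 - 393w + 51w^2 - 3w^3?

Apply the Euclidean algorithm:
  -4w^4 + 60w^3 - 360w^2 + 2400w - 8000 = ((4/3)w + 8/3)(-3w^3 + 51w^2 - 393w + 1830) + (28w^2 + 1008w - 12880)
  -3w^3 + 51w^2 - 393w + 1830 = (-(3/28)w + 159/28)(28w^2 + 1008w - 12880) + (-7497w + 74970)
  28w^2 + 1008w - 12880 = (-(4/1071)w - 184/1071)(-7497w + 74970) + (0)
Last nonzero remainder: -7497w + 74970. Dividing through by -7497 gives the monic gcd w - 10.
Then lcm(f, g) = f·g / gcd(f, g); expanding and making the result monic gives the answer.

122000 - 50600w + 11690w^2 - 2145w^3 + 256w^4 - 22w^5 + w^6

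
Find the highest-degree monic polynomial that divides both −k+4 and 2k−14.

Apply the Euclidean algorithm:
  −k+4 = (−1/2)(2k−14) + (−3)
  2k−14 = (−(2/3)k+14/3)(−3) + (0)
The last nonzero remainder is the constant −3, so the polynomials are coprime and gcd = 1.

1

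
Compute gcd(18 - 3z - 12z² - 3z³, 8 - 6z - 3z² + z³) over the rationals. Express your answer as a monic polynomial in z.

-2 + z + z²

By polynomial division,
  -3z³ - 12z² - 3z + 18 = (-3)(z³ - 3z² - 6z + 8) + (-21z² - 21z + 42)
  z³ - 3z² - 6z + 8 = (-(1/21)z + 4/21)(-21z² - 21z + 42) + (0)
Last nonzero remainder: -21z² - 21z + 42. Dividing through by -21 gives the monic gcd z² + z - 2.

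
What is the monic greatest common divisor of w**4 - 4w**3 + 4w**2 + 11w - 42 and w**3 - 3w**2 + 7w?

w**2 - 3w + 7

Apply the Euclidean algorithm:
  w**4 - 4w**3 + 4w**2 + 11w - 42 = (w - 1)(w**3 - 3w**2 + 7w) + (-6w**2 + 18w - 42)
  w**3 - 3w**2 + 7w = (-(1/6)w)(-6w**2 + 18w - 42) + (0)
Last nonzero remainder: -6w**2 + 18w - 42. Dividing through by -6 gives the monic gcd w**2 - 3w + 7.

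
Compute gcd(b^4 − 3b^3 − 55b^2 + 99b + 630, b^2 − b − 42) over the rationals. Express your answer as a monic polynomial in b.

b^2 − b − 42

Apply the Euclidean algorithm:
  b^4 − 3b^3 − 55b^2 + 99b + 630 = (b^2 − 2b − 15)(b^2 − b − 42) + (0)
The last nonzero remainder b^2 − b − 42 is already monic.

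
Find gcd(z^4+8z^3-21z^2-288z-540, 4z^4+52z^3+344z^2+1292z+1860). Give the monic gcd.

Euclidean algorithm in ℚ[z]:
  z^4+8z^3-21z^2-288z-540 = (1/4)(4z^4+52z^3+344z^2+1292z+1860) + (-5z^3-107z^2-611z-1005)
  4z^4+52z^3+344z^2+1292z+1860 = (-(4/5)z+168/25)(-5z^3-107z^2-611z-1005) + ((14356/25)z^2+(114848/25)z+43068/5)
  -5z^3-107z^2-611z-1005 = (-(125/14356)z-1675/14356)((14356/25)z^2+(114848/25)z+43068/5) + (0)
Last nonzero remainder: (14356/25)z^2+(114848/25)z+43068/5. Dividing through by 14356/25 gives the monic gcd z^2+8z+15.

z^2+8z+15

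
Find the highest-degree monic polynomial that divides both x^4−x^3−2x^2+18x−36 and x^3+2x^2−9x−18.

Apply the Euclidean algorithm:
  x^4−x^3−2x^2+18x−36 = (x−3)(x^3+2x^2−9x−18) + (13x^2+9x−90)
  x^3+2x^2−9x−18 = ((1/13)x+17/169)(13x^2+9x−90) + (−(504/169)x−1512/169)
  13x^2+9x−90 = (−(2197/504)x+845/84)(−(504/169)x−1512/169) + (0)
Last nonzero remainder: −(504/169)x−1512/169. Dividing through by −504/169 gives the monic gcd x+3.

x+3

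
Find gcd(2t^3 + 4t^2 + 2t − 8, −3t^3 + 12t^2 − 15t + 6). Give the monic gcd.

t − 1

By polynomial division,
  2t^3 + 4t^2 + 2t − 8 = (−2/3)(−3t^3 + 12t^2 − 15t + 6) + (12t^2 − 8t − 4)
  −3t^3 + 12t^2 − 15t + 6 = (−(1/4)t + 5/6)(12t^2 − 8t − 4) + (−(28/3)t + 28/3)
  12t^2 − 8t − 4 = (−(9/7)t − 3/7)(−(28/3)t + 28/3) + (0)
Last nonzero remainder: −(28/3)t + 28/3. Dividing through by −28/3 gives the monic gcd t − 1.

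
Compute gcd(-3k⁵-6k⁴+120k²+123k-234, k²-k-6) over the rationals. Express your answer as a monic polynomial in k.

k²-k-6

Euclidean algorithm in ℚ[k]:
  -3k⁵-6k⁴+120k²+123k-234 = (-3k³-9k²-27k+39)(k²-k-6) + (0)
The last nonzero remainder k²-k-6 is already monic.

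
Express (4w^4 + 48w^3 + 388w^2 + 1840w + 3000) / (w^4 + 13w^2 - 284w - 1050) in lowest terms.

(4w + 20)/(w - 7)

Euclidean algorithm in ℚ[w]:
  4w^4 + 48w^3 + 388w^2 + 1840w + 3000 = (4)(w^4 + 13w^2 - 284w - 1050) + (48w^3 + 336w^2 + 2976w + 7200)
  w^4 + 13w^2 - 284w - 1050 = ((1/48)w - 7/48)(48w^3 + 336w^2 + 2976w + 7200) + (0)
Last nonzero remainder: 48w^3 + 336w^2 + 2976w + 7200. Dividing through by 48 gives the monic gcd w^3 + 7w^2 + 62w + 150.
Cancel w^3 + 7w^2 + 62w + 150 from numerator and denominator to get the reduced form.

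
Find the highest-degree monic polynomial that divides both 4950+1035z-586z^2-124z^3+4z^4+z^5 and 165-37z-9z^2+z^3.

165-37z-9z^2+z^3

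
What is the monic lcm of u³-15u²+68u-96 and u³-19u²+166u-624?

u⁵-26u⁴+311u³-2014u²+6360u-7488

Repeated division with remainder:
  u³-15u²+68u-96 = (u³-19u²+166u-624) + (4u²-98u+528)
  u³-19u²+166u-624 = ((1/4)u+11/8)(4u²-98u+528) + ((675/4)u-1350)
  4u²-98u+528 = ((16/675)u-88/225)((675/4)u-1350) + (0)
Last nonzero remainder: (675/4)u-1350. Dividing through by 675/4 gives the monic gcd u-8.
Then lcm(f, g) = f·g / gcd(f, g); expanding and making the result monic gives the answer.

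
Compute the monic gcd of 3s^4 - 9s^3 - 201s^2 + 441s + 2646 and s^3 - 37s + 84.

s + 7

Repeated division with remainder:
  3s^4 - 9s^3 - 201s^2 + 441s + 2646 = (3s - 9)(s^3 - 37s + 84) + (-90s^2 - 144s + 3402)
  s^3 - 37s + 84 = (-(1/90)s + 4/225)(-90s^2 - 144s + 3402) + ((84/25)s + 588/25)
  -90s^2 - 144s + 3402 = (-(375/14)s + 2025/14)((84/25)s + 588/25) + (0)
Last nonzero remainder: (84/25)s + 588/25. Dividing through by 84/25 gives the monic gcd s + 7.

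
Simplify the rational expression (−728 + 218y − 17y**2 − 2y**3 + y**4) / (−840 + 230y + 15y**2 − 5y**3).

Repeated division with remainder:
  y**4 − 2y**3 − 17y**2 + 218y − 728 = (−(1/5)y − 1/5)(−5y**3 + 15y**2 + 230y − 840) + (32y**2 + 96y − 896)
  −5y**3 + 15y**2 + 230y − 840 = (−(5/32)y + 15/16)(32y**2 + 96y − 896) + (0)
Last nonzero remainder: 32y**2 + 96y − 896. Dividing through by 32 gives the monic gcd y**2 + 3y − 28.
Cancel y**2 + 3y − 28 from numerator and denominator to get the reduced form.

(−26 + 5y − y**2)/(−30 + 5y)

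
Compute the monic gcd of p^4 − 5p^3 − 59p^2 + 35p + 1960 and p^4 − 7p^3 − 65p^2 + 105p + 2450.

Repeated division with remainder:
  p^4 − 5p^3 − 59p^2 + 35p + 1960 = (p^4 − 7p^3 − 65p^2 + 105p + 2450) + (2p^3 + 6p^2 − 70p − 490)
  p^4 − 7p^3 − 65p^2 + 105p + 2450 = ((1/2)p − 5)(2p^3 + 6p^2 − 70p − 490) + (0)
Last nonzero remainder: 2p^3 + 6p^2 − 70p − 490. Dividing through by 2 gives the monic gcd p^3 + 3p^2 − 35p − 245.

p^3 + 3p^2 − 35p − 245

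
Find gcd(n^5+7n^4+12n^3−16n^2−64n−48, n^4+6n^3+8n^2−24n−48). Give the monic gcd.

Repeated division with remainder:
  n^5+7n^4+12n^3−16n^2−64n−48 = (n+1)(n^4+6n^3+8n^2−24n−48) + (−2n^3+8n)
  n^4+6n^3+8n^2−24n−48 = (−(1/2)n−3)(−2n^3+8n) + (12n^2−48)
  −2n^3+8n = (−(1/6)n)(12n^2−48) + (0)
Last nonzero remainder: 12n^2−48. Dividing through by 12 gives the monic gcd n^2−4.

n^2−4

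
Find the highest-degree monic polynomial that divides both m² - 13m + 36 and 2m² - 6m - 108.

m - 9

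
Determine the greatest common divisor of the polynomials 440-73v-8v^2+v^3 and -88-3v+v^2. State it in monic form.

By polynomial division,
  v^3-8v^2-73v+440 = (v-5)(v^2-3v-88) + (0)
The last nonzero remainder v^2-3v-88 is already monic.

-88-3v+v^2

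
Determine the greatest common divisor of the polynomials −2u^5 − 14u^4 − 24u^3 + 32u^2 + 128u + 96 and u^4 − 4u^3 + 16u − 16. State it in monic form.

u^2 − 4

Repeated division with remainder:
  −2u^5 − 14u^4 − 24u^3 + 32u^2 + 128u + 96 = (−2u − 22)(u^4 − 4u^3 + 16u − 16) + (−112u^3 + 64u^2 + 448u − 256)
  u^4 − 4u^3 + 16u − 16 = (−(1/112)u + 3/98)(−112u^3 + 64u^2 + 448u − 256) + ((100/49)u^2 − 400/49)
  −112u^3 + 64u^2 + 448u − 256 = (−(1372/25)u + 784/25)((100/49)u^2 − 400/49) + (0)
Last nonzero remainder: (100/49)u^2 − 400/49. Dividing through by 100/49 gives the monic gcd u^2 − 4.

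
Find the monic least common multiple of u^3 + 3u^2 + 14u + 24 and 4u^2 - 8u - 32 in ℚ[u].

Euclidean algorithm in ℚ[u]:
  u^3 + 3u^2 + 14u + 24 = ((1/4)u + 5/4)(4u^2 - 8u - 32) + (32u + 64)
  4u^2 - 8u - 32 = ((1/8)u - 1/2)(32u + 64) + (0)
Last nonzero remainder: 32u + 64. Dividing through by 32 gives the monic gcd u + 2.
Then lcm(f, g) = f·g / gcd(f, g); expanding and making the result monic gives the answer.

u^4 - u^3 + 2u^2 - 32u - 96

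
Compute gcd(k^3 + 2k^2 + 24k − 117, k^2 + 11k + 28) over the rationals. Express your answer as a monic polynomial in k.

1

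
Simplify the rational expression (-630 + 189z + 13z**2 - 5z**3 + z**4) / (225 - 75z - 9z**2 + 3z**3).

(42 - 7z + z**2)/(-15 + 3z)

By polynomial division,
  z**4 - 5z**3 + 13z**2 + 189z - 630 = ((1/3)z - 2/3)(3z**3 - 9z**2 - 75z + 225) + (32z**2 + 64z - 480)
  3z**3 - 9z**2 - 75z + 225 = ((3/32)z - 15/32)(32z**2 + 64z - 480) + (0)
Last nonzero remainder: 32z**2 + 64z - 480. Dividing through by 32 gives the monic gcd z**2 + 2z - 15.
Cancel z**2 + 2z - 15 from numerator and denominator to get the reduced form.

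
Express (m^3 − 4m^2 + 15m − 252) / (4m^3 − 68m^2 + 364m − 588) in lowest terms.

(m^2 + 3m + 36)/(4m^2 − 40m + 84)

By polynomial division,
  m^3 − 4m^2 + 15m − 252 = (1/4)(4m^3 − 68m^2 + 364m − 588) + (13m^2 − 76m − 105)
  4m^3 − 68m^2 + 364m − 588 = ((4/13)m − 580/169)(13m^2 − 76m − 105) + ((22896/169)m − 160272/169)
  13m^2 − 76m − 105 = ((2197/22896)m + 845/7632)((22896/169)m − 160272/169) + (0)
Last nonzero remainder: (22896/169)m − 160272/169. Dividing through by 22896/169 gives the monic gcd m − 7.
Cancel m − 7 from numerator and denominator to get the reduced form.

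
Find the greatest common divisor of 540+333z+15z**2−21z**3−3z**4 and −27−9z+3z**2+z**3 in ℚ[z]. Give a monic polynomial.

By polynomial division,
  −3z**4−21z**3+15z**2+333z+540 = (−3z−12)(z**3+3z**2−9z−27) + (24z**2+144z+216)
  z**3+3z**2−9z−27 = ((1/24)z−1/8)(24z**2+144z+216) + (0)
Last nonzero remainder: 24z**2+144z+216. Dividing through by 24 gives the monic gcd z**2+6z+9.

9+6z+z**2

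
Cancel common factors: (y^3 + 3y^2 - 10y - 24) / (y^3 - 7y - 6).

(y + 4)/(y + 1)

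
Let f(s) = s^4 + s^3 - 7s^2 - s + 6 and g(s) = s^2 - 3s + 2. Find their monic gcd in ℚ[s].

s^2 - 3s + 2

By polynomial division,
  s^4 + s^3 - 7s^2 - s + 6 = (s^2 + 4s + 3)(s^2 - 3s + 2) + (0)
The last nonzero remainder s^2 - 3s + 2 is already monic.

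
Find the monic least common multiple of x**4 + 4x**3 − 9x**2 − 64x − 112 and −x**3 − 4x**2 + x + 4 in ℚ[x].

Euclidean algorithm in ℚ[x]:
  x**4 + 4x**3 − 9x**2 − 64x − 112 = (−x)(−x**3 − 4x**2 + x + 4) + (−8x**2 − 60x − 112)
  −x**3 − 4x**2 + x + 4 = ((1/8)x − 7/16)(−8x**2 − 60x − 112) + (−(45/4)x − 45)
  −8x**2 − 60x − 112 = ((32/45)x + 112/45)(−(45/4)x − 45) + (0)
Last nonzero remainder: −(45/4)x − 45. Dividing through by −45/4 gives the monic gcd x + 4.
Then lcm(f, g) = f·g / gcd(f, g); expanding and making the result monic gives the answer.

x**6 + 4x**5 − 10x**4 − 68x**3 − 103x**2 + 64x + 112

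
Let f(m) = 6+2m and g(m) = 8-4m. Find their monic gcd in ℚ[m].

1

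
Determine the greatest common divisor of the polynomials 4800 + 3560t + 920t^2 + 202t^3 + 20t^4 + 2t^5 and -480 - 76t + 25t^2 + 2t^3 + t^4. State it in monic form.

By polynomial division,
  2t^5 + 20t^4 + 202t^3 + 920t^2 + 3560t + 4800 = (2t + 16)(t^4 + 2t^3 + 25t^2 - 76t - 480) + (120t^3 + 672t^2 + 5736t + 12480)
  t^4 + 2t^3 + 25t^2 - 76t - 480 = ((1/120)t - 3/100)(120t^3 + 672t^2 + 5736t + 12480) + (-(66/25)t^2 - (198/25)t - 528/5)
  120t^3 + 672t^2 + 5736t + 12480 = (-(500/11)t - 1300/11)(-(66/25)t^2 - (198/25)t - 528/5) + (0)
Last nonzero remainder: -(66/25)t^2 - (198/25)t - 528/5. Dividing through by -66/25 gives the monic gcd t^2 + 3t + 40.

40 + 3t + t^2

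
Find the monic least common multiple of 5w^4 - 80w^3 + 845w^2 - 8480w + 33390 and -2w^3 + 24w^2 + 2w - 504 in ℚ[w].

w^5 - 12w^4 + 105w^3 - 1020w^2 - 106w + 26712

Apply the Euclidean algorithm:
  5w^4 - 80w^3 + 845w^2 - 8480w + 33390 = (-(5/2)w + 10)(-2w^3 + 24w^2 + 2w - 504) + (610w^2 - 9760w + 38430)
  -2w^3 + 24w^2 + 2w - 504 = (-(1/305)w - 4/305)(610w^2 - 9760w + 38430) + (0)
Last nonzero remainder: 610w^2 - 9760w + 38430. Dividing through by 610 gives the monic gcd w^2 - 16w + 63.
Then lcm(f, g) = f·g / gcd(f, g); expanding and making the result monic gives the answer.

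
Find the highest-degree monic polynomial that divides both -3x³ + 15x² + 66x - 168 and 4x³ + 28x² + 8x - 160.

Apply the Euclidean algorithm:
  -3x³ + 15x² + 66x - 168 = (-3/4)(4x³ + 28x² + 8x - 160) + (36x² + 72x - 288)
  4x³ + 28x² + 8x - 160 = ((1/9)x + 5/9)(36x² + 72x - 288) + (0)
Last nonzero remainder: 36x² + 72x - 288. Dividing through by 36 gives the monic gcd x² + 2x - 8.

x² + 2x - 8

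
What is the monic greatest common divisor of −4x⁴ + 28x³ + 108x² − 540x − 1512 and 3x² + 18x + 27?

Repeated division with remainder:
  −4x⁴ + 28x³ + 108x² − 540x − 1512 = (−(4/3)x² + (52/3)x − 56)(3x² + 18x + 27) + (0)
Last nonzero remainder: 3x² + 18x + 27. Dividing through by 3 gives the monic gcd x² + 6x + 9.

x² + 6x + 9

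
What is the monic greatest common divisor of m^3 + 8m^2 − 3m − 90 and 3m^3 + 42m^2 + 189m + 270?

By polynomial division,
  m^3 + 8m^2 − 3m − 90 = (1/3)(3m^3 + 42m^2 + 189m + 270) + (−6m^2 − 66m − 180)
  3m^3 + 42m^2 + 189m + 270 = (−(1/2)m − 3/2)(−6m^2 − 66m − 180) + (0)
Last nonzero remainder: −6m^2 − 66m − 180. Dividing through by −6 gives the monic gcd m^2 + 11m + 30.

m^2 + 11m + 30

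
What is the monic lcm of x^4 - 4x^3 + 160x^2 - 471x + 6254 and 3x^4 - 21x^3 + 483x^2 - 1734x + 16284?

x^6 - 6x^5 + 260x^4 - 1159x^3 + 21916x^2 - 55840x + 575368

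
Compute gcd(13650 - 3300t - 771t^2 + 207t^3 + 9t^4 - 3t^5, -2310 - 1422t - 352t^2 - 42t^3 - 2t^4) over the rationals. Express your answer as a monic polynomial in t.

35 + 12t + t^2

Repeated division with remainder:
  -3t^5 + 9t^4 + 207t^3 - 771t^2 - 3300t + 13650 = ((3/2)t - 36)(-2t^4 - 42t^3 - 352t^2 - 1422t - 2310) + (-777t^3 - 11310t^2 - 51027t - 69510)
  -2t^4 - 42t^3 - 352t^2 - 1422t - 2310 = ((2/777)t + 3338/201243)(-777t^3 - 11310t^2 - 51027t - 69510) + (-(2217590/67081)t^2 - (26611080/67081)t - 11087950/9583)
  -777t^3 - 11310t^2 - 51027t - 69510 = ((52121937/2217590)t + 66611433/1108795)(-(2217590/67081)t^2 - (26611080/67081)t - 11087950/9583) + (0)
Last nonzero remainder: -(2217590/67081)t^2 - (26611080/67081)t - 11087950/9583. Dividing through by -2217590/67081 gives the monic gcd t^2 + 12t + 35.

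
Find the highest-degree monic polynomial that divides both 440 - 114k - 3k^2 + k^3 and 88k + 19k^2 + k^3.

11 + k

By polynomial division,
  k^3 - 3k^2 - 114k + 440 = (k^3 + 19k^2 + 88k) + (-22k^2 - 202k + 440)
  k^3 + 19k^2 + 88k = (-(1/22)k - 54/121)(-22k^2 - 202k + 440) + ((2160/121)k + 2160/11)
  -22k^2 - 202k + 440 = (-(1331/1080)k + 121/54)((2160/121)k + 2160/11) + (0)
Last nonzero remainder: (2160/121)k + 2160/11. Dividing through by 2160/121 gives the monic gcd k + 11.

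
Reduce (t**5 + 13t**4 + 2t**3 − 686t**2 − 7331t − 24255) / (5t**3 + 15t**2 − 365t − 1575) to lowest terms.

Apply the Euclidean algorithm:
  t**5 + 13t**4 + 2t**3 − 686t**2 − 7331t − 24255 = ((1/5)t**2 + 2t + 9)(5t**3 + 15t**2 − 365t − 1575) + (224t**2 − 896t − 10080)
  5t**3 + 15t**2 − 365t − 1575 = ((5/224)t + 5/32)(224t**2 − 896t − 10080) + (0)
Last nonzero remainder: 224t**2 − 896t − 10080. Dividing through by 224 gives the monic gcd t**2 − 4t − 45.
Cancel t**2 − 4t − 45 from numerator and denominator to get the reduced form.

(t**3 + 17t**2 + 115t + 539)/(5t + 35)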